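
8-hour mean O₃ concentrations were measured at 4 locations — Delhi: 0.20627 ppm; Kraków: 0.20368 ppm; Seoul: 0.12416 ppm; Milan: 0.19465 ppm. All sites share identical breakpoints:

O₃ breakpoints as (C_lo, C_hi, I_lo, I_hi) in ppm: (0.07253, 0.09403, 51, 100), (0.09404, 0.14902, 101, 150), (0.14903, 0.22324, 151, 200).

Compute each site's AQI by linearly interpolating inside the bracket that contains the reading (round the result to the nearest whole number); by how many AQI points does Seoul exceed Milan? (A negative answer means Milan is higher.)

Delhi: row 0.14903–0.22324 (AQI 151–200). (200−151)·(0.20627−0.14903)/(0.22324−0.14903) + 151 = 49·0.05724/0.07421 + 151 ≈ 188.79 → 189.
Kraków: row 0.14903–0.22324 (AQI 151–200). (200−151)·(0.20368−0.14903)/(0.22324−0.14903) + 151 = 49·0.05465/0.07421 + 151 ≈ 187.08 → 187.
Seoul: 0.12416 lies in 0.09404–0.14902, so I_lo=101, I_hi=150, C_lo=0.09404, C_hi=0.14902.
(150−101)/(0.14902−0.09404) × (0.12416−0.09404) + 101 = 49/0.05498 × 0.03012 + 101 ≈ 127.84 → 128.
Milan: 0.19465 lies in 0.14903–0.22324, so I_lo=151, I_hi=200, C_lo=0.14903, C_hi=0.22324.
(200−151)/(0.22324−0.14903) × (0.19465−0.14903) + 151 = 49/0.07421 × 0.04562 + 151 ≈ 181.12 → 181.
AQIs: Delhi=189, Kraków=187, Seoul=128, Milan=181. Seoul (128) − Milan (181) = -53.

-53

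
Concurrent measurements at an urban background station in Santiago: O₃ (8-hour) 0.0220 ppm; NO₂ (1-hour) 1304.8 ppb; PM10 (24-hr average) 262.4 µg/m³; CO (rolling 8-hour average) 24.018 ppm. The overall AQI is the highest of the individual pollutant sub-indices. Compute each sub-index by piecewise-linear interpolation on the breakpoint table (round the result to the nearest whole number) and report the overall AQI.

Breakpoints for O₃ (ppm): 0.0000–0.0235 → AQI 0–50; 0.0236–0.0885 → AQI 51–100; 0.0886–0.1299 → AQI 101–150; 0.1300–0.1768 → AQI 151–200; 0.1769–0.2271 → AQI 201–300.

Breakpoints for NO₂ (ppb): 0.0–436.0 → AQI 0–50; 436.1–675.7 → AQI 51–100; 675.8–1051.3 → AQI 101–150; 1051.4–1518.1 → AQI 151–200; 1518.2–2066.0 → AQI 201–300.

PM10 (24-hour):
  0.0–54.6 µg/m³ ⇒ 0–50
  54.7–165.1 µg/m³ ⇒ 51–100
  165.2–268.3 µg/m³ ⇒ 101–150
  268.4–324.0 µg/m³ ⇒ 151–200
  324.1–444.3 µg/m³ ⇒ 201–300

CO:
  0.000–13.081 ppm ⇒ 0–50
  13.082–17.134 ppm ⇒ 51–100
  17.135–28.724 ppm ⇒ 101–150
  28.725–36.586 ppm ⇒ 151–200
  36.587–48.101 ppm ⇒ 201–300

O₃: 0.0220 lies in 0.0000–0.0235, so I_lo=0, I_hi=50, C_lo=0.0000, C_hi=0.0235.
(50−0)/(0.0235−0.0000) × (0.0220−0.0000) + 0 = 50/0.0235 × 0.0220 + 0 ≈ 46.81 → 47.
NO₂: row 1051.4–1518.1 (AQI 151–200). (200−151)·(1304.8−1051.4)/(1518.1−1051.4) + 151 = 49·253.4/466.7 + 151 ≈ 177.61 → 178.
PM10: 262.4 ∈ [165.2, 268.3] ↔ index [101, 150].
101 + (262.4−165.2)·(150−101)/(268.3−165.2) = 101 + 97.2·49/103.1 ≈ 147.20, so AQI = 147.
CO 24.018: bracket 17.135–28.724 → index 101–150; slope 49/11.589, offset 6.883.
AQI = 101 + 49/11.589·6.883 ≈ 130.10 ⇒ 130.
Sub-indices: O₃→47, NO₂→178, PM10→147, CO→130. Overall AQI = max = 178; dominant pollutant is NO₂.
AQI 178: Unhealthy.

178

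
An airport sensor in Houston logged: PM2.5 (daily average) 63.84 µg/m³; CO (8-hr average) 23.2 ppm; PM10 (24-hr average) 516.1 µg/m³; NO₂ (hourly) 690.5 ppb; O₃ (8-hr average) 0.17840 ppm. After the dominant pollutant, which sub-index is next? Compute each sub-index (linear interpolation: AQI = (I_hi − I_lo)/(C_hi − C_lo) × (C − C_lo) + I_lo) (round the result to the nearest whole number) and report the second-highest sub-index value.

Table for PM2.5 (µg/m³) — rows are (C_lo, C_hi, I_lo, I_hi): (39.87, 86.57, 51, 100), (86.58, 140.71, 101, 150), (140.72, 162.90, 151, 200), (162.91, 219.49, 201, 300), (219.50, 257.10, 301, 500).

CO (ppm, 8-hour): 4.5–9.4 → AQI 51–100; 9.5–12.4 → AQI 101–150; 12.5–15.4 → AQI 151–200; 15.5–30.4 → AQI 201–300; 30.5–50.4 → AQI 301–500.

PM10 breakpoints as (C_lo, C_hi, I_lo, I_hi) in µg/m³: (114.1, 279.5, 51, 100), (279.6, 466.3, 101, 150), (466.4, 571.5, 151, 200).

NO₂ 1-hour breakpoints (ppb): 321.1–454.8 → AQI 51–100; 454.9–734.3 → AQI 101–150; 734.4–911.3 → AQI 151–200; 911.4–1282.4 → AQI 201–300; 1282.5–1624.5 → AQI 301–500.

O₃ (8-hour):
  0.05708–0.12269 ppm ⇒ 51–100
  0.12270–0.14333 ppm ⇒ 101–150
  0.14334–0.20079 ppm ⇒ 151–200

181

PM2.5: 63.84 lies in 39.87–86.57, so I_lo=51, I_hi=100, C_lo=39.87, C_hi=86.57.
(100−51)/(86.57−39.87) × (63.84−39.87) + 51 = 49/46.70 × 23.97 + 51 ≈ 76.15 → 76.
CO: 23.2 lies in 15.5–30.4, so I_lo=201, I_hi=300, C_lo=15.5, C_hi=30.4.
(300−201)/(30.4−15.5) × (23.2−15.5) + 201 = 99/14.9 × 7.7 + 201 ≈ 252.16 → 252.
PM10: 516.1 lies in 466.4–571.5, so I_lo=151, I_hi=200, C_lo=466.4, C_hi=571.5.
(200−151)/(571.5−466.4) × (516.1−466.4) + 151 = 49/105.1 × 49.7 + 151 ≈ 174.17 → 174.
NO₂: 690.5 ∈ [454.9, 734.3] ↔ index [101, 150].
101 + (690.5−454.9)·(150−101)/(734.3−454.9) = 101 + 235.6·49/279.4 ≈ 142.32, so AQI = 142.
O₃: 0.17840 ∈ [0.14334, 0.20079] ↔ index [151, 200].
151 + (0.17840−0.14334)·(200−151)/(0.20079−0.14334) = 151 + 0.03506·49/0.05745 ≈ 180.90, so AQI = 181.
Sub-indices: PM2.5→76, CO→252, PM10→174, NO₂→142, O₃→181. Ranked high→low: 252, 181, 174, 142, 76. Second-highest sub-index = 181.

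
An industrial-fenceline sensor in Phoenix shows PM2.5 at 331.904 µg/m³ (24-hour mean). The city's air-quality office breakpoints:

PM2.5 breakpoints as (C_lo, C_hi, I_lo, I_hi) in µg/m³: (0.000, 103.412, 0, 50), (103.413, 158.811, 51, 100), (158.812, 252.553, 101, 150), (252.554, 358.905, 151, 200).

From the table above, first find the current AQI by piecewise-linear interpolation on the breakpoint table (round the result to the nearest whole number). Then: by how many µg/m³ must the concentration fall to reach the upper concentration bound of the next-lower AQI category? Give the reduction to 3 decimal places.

PM2.5: 331.904 lies in 252.554–358.905, so I_lo=151, I_hi=200, C_lo=252.554, C_hi=358.905.
(200−151)/(358.905−252.554) × (331.904−252.554) + 151 = 49/106.351 × 79.350 + 151 ≈ 187.56 → 188.
Current AQI 188 is in the Unhealthy range (151–200). The next-lower category tops out at AQI 150, whose upper concentration bound is 252.553 µg/m³.
Reduction needed = 331.904 − 252.553 = 79.351 µg/m³.

79.351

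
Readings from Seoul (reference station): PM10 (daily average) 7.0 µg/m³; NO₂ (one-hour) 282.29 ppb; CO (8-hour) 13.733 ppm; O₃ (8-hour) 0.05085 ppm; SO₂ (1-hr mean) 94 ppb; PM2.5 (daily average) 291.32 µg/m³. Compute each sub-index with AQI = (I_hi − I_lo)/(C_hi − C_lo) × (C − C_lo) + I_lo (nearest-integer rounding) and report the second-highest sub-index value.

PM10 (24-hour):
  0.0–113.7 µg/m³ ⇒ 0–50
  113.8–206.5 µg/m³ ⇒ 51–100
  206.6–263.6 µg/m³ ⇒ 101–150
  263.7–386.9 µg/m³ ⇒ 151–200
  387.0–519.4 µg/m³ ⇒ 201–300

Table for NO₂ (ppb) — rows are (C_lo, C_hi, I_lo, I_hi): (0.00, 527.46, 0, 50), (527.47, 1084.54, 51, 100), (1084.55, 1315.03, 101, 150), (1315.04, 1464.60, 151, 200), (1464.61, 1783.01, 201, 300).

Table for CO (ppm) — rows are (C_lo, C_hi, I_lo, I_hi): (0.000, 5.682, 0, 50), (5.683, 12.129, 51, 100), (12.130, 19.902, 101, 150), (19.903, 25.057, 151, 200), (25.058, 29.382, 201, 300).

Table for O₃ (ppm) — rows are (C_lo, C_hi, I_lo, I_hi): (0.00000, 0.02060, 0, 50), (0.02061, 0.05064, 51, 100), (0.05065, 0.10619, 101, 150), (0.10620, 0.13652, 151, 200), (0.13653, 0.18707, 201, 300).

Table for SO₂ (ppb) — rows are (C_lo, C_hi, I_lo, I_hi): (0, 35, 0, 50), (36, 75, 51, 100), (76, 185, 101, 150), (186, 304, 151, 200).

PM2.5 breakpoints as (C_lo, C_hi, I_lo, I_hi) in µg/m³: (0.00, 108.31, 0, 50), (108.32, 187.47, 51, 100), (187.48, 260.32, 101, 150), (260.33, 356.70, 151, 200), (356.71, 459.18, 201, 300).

111

PM10: row 0.0–113.7 (AQI 0–50). (50−0)·(7.0−0.0)/(113.7−0.0) + 0 = 50·7.0/113.7 + 0 ≈ 3.08 → 3.
NO₂ 282.29: bracket 0.00–527.46 → index 0–50; slope 50/527.46, offset 282.29.
AQI = 0 + 50/527.46·282.29 ≈ 26.76 ⇒ 27.
CO 13.733: bracket 12.130–19.902 → index 101–150; slope 49/7.772, offset 1.603.
AQI = 101 + 49/7.772·1.603 ≈ 111.11 ⇒ 111.
O₃: 0.05085 ∈ [0.05065, 0.10619] ↔ index [101, 150].
101 + (0.05085−0.05065)·(150−101)/(0.10619−0.05065) = 101 + 0.00020·49/0.05554 ≈ 101.18, so AQI = 101.
SO₂: 94 lies in 76–185, so I_lo=101, I_hi=150, C_lo=76, C_hi=185.
(150−101)/(185−76) × (94−76) + 101 = 49/109 × 18 + 101 ≈ 109.09 → 109.
PM2.5: row 260.33–356.70 (AQI 151–200). (200−151)·(291.32−260.33)/(356.70−260.33) + 151 = 49·30.99/96.37 + 151 ≈ 166.76 → 167.
Sub-indices: PM10→3, NO₂→27, CO→111, O₃→101, SO₂→109, PM2.5→167. Ranked high→low: 167, 111, 109, 101, 27, 3. Second-highest sub-index = 111.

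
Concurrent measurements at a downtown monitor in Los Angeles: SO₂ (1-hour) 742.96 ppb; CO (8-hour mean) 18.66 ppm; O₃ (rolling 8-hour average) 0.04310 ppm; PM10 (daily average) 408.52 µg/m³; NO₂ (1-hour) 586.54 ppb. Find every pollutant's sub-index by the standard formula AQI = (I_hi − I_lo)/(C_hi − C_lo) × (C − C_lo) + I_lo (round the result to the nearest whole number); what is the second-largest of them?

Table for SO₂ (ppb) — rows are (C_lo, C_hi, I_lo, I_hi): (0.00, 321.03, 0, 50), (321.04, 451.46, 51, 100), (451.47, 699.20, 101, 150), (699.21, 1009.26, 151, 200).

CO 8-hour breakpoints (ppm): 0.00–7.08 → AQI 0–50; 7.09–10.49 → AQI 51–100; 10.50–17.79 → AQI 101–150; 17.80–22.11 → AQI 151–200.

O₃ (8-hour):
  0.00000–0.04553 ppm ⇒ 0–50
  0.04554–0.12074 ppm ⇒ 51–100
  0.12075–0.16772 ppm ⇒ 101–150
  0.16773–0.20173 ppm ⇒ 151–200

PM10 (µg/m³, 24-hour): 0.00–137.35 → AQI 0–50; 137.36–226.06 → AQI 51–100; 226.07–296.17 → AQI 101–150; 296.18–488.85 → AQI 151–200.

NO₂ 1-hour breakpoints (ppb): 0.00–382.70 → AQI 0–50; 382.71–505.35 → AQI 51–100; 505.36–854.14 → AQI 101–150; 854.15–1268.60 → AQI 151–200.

161

SO₂: row 699.21–1009.26 (AQI 151–200). (200−151)·(742.96−699.21)/(1009.26−699.21) + 151 = 49·43.75/310.05 + 151 ≈ 157.91 → 158.
CO 18.66: bracket 17.80–22.11 → index 151–200; slope 49/4.31, offset 0.86.
AQI = 151 + 49/4.31·0.86 ≈ 160.78 ⇒ 161.
O₃ 0.04310: bracket 0.00000–0.04553 → index 0–50; slope 50/0.04553, offset 0.04310.
AQI = 0 + 50/0.04553·0.04310 ≈ 47.33 ⇒ 47.
PM10 408.52: bracket 296.18–488.85 → index 151–200; slope 49/192.67, offset 112.34.
AQI = 151 + 49/192.67·112.34 ≈ 179.57 ⇒ 180.
NO₂: 586.54 lies in 505.36–854.14, so I_lo=101, I_hi=150, C_lo=505.36, C_hi=854.14.
(150−101)/(854.14−505.36) × (586.54−505.36) + 101 = 49/348.78 × 81.18 + 101 ≈ 112.40 → 112.
Sub-indices: SO₂→158, CO→161, O₃→47, PM10→180, NO₂→112. Ranked high→low: 180, 161, 158, 112, 47. Second-highest sub-index = 161.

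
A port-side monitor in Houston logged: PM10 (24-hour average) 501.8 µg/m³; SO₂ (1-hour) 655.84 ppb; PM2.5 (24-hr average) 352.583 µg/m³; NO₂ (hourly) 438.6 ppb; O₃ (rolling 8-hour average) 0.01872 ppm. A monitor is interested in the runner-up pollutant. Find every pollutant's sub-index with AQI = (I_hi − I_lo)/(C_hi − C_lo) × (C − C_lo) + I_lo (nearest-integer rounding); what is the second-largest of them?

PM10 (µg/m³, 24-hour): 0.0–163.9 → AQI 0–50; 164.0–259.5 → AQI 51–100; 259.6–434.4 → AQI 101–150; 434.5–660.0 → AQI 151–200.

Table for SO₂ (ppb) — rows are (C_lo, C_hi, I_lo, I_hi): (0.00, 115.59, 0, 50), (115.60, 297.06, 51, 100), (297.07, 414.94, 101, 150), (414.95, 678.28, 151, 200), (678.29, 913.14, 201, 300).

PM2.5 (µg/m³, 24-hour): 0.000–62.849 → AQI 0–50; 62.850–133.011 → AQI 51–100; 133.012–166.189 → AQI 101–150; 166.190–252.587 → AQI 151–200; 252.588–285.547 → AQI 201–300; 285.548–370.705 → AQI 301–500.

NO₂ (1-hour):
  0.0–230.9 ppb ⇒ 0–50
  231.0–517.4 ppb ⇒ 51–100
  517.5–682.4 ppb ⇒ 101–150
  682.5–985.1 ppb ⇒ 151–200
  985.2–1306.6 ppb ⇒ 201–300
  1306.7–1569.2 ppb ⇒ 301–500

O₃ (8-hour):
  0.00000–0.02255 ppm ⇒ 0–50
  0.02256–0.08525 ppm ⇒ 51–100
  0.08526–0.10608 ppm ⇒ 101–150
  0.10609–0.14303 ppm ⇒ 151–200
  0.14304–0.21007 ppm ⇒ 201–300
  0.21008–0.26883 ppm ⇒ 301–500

PM10: row 434.5–660.0 (AQI 151–200). (200−151)·(501.8−434.5)/(660.0−434.5) + 151 = 49·67.3/225.5 + 151 ≈ 165.62 → 166.
SO₂: 655.84 ∈ [414.95, 678.28] ↔ index [151, 200].
151 + (655.84−414.95)·(200−151)/(678.28−414.95) = 151 + 240.89·49/263.33 ≈ 195.82, so AQI = 196.
PM2.5: row 285.548–370.705 (AQI 301–500). (500−301)·(352.583−285.548)/(370.705−285.548) + 301 = 199·67.035/85.157 + 301 ≈ 457.65 → 458.
NO₂: 438.6 lies in 231.0–517.4, so I_lo=51, I_hi=100, C_lo=231.0, C_hi=517.4.
(100−51)/(517.4−231.0) × (438.6−231.0) + 51 = 49/286.4 × 207.6 + 51 ≈ 86.52 → 87.
O₃: 0.01872 lies in 0.00000–0.02255, so I_lo=0, I_hi=50, C_lo=0.00000, C_hi=0.02255.
(50−0)/(0.02255−0.00000) × (0.01872−0.00000) + 0 = 50/0.02255 × 0.01872 + 0 ≈ 41.51 → 42.
Sub-indices: PM10→166, SO₂→196, PM2.5→458, NO₂→87, O₃→42. Ranked high→low: 458, 196, 166, 87, 42. Second-highest sub-index = 196.

196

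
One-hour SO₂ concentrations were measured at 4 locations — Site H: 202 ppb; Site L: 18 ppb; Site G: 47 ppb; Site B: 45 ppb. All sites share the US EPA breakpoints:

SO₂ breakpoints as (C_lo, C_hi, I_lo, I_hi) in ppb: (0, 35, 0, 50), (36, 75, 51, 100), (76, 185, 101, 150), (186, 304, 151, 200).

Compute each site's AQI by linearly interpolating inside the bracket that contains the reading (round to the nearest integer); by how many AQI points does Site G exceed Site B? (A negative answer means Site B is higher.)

Site H: 202 ∈ [186, 304] ↔ index [151, 200].
151 + (202−186)·(200−151)/(304−186) = 151 + 16·49/118 ≈ 157.64, so AQI = 158.
Site L 18: bracket 0–35 → index 0–50; slope 50/35, offset 18.
AQI = 0 + 50/35·18 ≈ 25.71 ⇒ 26.
Site G: 47 lies in 36–75, so I_lo=51, I_hi=100, C_lo=36, C_hi=75.
(100−51)/(75−36) × (47−36) + 51 = 49/39 × 11 + 51 ≈ 64.82 → 65.
Site B: 45 lies in 36–75, so I_lo=51, I_hi=100, C_lo=36, C_hi=75.
(100−51)/(75−36) × (45−36) + 51 = 49/39 × 9 + 51 ≈ 62.31 → 62.
AQIs: Site H=158, Site L=26, Site G=65, Site B=62. Site G (65) − Site B (62) = 3.

3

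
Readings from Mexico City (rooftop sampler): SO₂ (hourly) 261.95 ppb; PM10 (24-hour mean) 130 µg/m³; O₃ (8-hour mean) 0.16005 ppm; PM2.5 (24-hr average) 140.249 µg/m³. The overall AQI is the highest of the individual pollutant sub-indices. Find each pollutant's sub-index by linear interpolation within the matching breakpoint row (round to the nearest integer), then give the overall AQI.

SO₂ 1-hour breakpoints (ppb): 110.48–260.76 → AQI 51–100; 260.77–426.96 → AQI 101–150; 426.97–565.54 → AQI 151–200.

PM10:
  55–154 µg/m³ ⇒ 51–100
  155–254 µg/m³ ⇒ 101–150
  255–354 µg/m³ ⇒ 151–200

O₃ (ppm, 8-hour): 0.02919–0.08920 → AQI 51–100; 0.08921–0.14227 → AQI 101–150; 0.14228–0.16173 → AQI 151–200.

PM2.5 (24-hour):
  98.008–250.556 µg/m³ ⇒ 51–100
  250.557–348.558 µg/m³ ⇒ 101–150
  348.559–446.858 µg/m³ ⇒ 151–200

SO₂: 261.95 lies in 260.77–426.96, so I_lo=101, I_hi=150, C_lo=260.77, C_hi=426.96.
(150−101)/(426.96−260.77) × (261.95−260.77) + 101 = 49/166.19 × 1.18 + 101 ≈ 101.35 → 101.
PM10: 130 lies in 55–154, so I_lo=51, I_hi=100, C_lo=55, C_hi=154.
(100−51)/(154−55) × (130−55) + 51 = 49/99 × 75 + 51 ≈ 88.12 → 88.
O₃: 0.16005 ∈ [0.14228, 0.16173] ↔ index [151, 200].
151 + (0.16005−0.14228)·(200−151)/(0.16173−0.14228) = 151 + 0.01777·49/0.01945 ≈ 195.77, so AQI = 196.
PM2.5: 140.249 ∈ [98.008, 250.556] ↔ index [51, 100].
51 + (140.249−98.008)·(100−51)/(250.556−98.008) = 51 + 42.241·49/152.548 ≈ 64.57, so AQI = 65.
Sub-indices: SO₂→101, PM10→88, O₃→196, PM2.5→65. Overall AQI = max = 196; dominant pollutant is O₃.
AQI 196: Unhealthy.

196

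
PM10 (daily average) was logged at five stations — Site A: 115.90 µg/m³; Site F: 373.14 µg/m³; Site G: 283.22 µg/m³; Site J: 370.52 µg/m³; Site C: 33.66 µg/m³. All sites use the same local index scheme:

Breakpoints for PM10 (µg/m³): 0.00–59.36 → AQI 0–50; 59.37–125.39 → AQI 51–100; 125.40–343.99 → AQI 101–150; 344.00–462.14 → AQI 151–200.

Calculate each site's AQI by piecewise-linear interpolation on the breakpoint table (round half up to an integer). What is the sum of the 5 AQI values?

Site A: 115.90 lies in 59.37–125.39, so I_lo=51, I_hi=100, C_lo=59.37, C_hi=125.39.
(100−51)/(125.39−59.37) × (115.90−59.37) + 51 = 49/66.02 × 56.53 + 51 ≈ 92.96 → 93.
Site F: 373.14 lies in 344.00–462.14, so I_lo=151, I_hi=200, C_lo=344.00, C_hi=462.14.
(200−151)/(462.14−344.00) × (373.14−344.00) + 151 = 49/118.14 × 29.14 + 151 ≈ 163.09 → 163.
Site G 283.22: bracket 125.40–343.99 → index 101–150; slope 49/218.59, offset 157.82.
AQI = 101 + 49/218.59·157.82 ≈ 136.38 ⇒ 136.
Site J: row 344.00–462.14 (AQI 151–200). (200−151)·(370.52−344.00)/(462.14−344.00) + 151 = 49·26.52/118.14 + 151 ≈ 162.00 → 162.
Site C: row 0.00–59.36 (AQI 0–50). (50−0)·(33.66−0.00)/(59.36−0.00) + 0 = 50·33.66/59.36 + 0 ≈ 28.35 → 28.
AQIs: Site A=93, Site F=163, Site G=136, Site J=162, Site C=28. Sum = 93 + 163 + 136 + 162 + 28 = 582.

582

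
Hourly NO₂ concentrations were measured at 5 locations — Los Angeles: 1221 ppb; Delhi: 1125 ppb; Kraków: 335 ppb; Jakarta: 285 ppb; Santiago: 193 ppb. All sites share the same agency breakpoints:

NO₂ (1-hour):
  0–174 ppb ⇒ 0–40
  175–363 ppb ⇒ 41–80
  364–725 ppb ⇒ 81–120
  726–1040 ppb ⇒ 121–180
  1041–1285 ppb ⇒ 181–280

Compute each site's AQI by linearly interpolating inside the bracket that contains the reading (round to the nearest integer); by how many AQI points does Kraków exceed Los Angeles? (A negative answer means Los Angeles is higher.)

Los Angeles 1221: bracket 1041–1285 → index 181–280; slope 99/244, offset 180.
AQI = 181 + 99/244·180 ≈ 254.03 ⇒ 254.
Delhi: row 1041–1285 (AQI 181–280). (280−181)·(1125−1041)/(1285−1041) + 181 = 99·84/244 + 181 ≈ 215.08 → 215.
Kraków: row 175–363 (AQI 41–80). (80−41)·(335−175)/(363−175) + 41 = 39·160/188 + 41 ≈ 74.19 → 74.
Jakarta 285: bracket 175–363 → index 41–80; slope 39/188, offset 110.
AQI = 41 + 39/188·110 ≈ 63.82 ⇒ 64.
Santiago: 193 ∈ [175, 363] ↔ index [41, 80].
41 + (193−175)·(80−41)/(363−175) = 41 + 18·39/188 ≈ 44.73, so AQI = 45.
AQIs: Los Angeles=254, Delhi=215, Kraków=74, Jakarta=64, Santiago=45. Kraków (74) − Los Angeles (254) = -180.

-180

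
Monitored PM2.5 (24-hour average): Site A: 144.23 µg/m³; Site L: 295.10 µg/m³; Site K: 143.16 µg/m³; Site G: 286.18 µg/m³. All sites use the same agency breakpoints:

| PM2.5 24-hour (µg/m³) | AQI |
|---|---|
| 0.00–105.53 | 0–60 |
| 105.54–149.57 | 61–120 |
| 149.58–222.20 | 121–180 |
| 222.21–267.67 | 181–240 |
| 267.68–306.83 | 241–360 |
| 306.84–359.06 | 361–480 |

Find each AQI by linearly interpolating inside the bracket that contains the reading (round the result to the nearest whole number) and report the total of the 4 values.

Site A: 144.23 ∈ [105.54, 149.57] ↔ index [61, 120].
61 + (144.23−105.54)·(120−61)/(149.57−105.54) = 61 + 38.69·59/44.03 ≈ 112.84, so AQI = 113.
Site L: 295.10 lies in 267.68–306.83, so I_lo=241, I_hi=360, C_lo=267.68, C_hi=306.83.
(360−241)/(306.83−267.68) × (295.10−267.68) + 241 = 119/39.15 × 27.42 + 241 ≈ 324.35 → 324.
Site K: 143.16 ∈ [105.54, 149.57] ↔ index [61, 120].
61 + (143.16−105.54)·(120−61)/(149.57−105.54) = 61 + 37.62·59/44.03 ≈ 111.41, so AQI = 111.
Site G: 286.18 ∈ [267.68, 306.83] ↔ index [241, 360].
241 + (286.18−267.68)·(360−241)/(306.83−267.68) = 241 + 18.50·119/39.15 ≈ 297.23, so AQI = 297.
AQIs: Site A=113, Site L=324, Site K=111, Site G=297. Sum = 113 + 324 + 111 + 297 = 845.

845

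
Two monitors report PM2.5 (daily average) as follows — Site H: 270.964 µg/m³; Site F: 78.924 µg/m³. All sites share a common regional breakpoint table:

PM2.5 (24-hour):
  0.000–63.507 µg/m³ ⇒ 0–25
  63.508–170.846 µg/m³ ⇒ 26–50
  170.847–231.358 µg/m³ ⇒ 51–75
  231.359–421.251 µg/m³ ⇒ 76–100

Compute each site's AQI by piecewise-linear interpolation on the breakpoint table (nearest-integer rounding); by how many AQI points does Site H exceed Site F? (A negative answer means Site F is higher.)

52

Site H: row 231.359–421.251 (AQI 76–100). (100−76)·(270.964−231.359)/(421.251−231.359) + 76 = 24·39.605/189.892 + 76 ≈ 81.01 → 81.
Site F: 78.924 lies in 63.508–170.846, so I_lo=26, I_hi=50, C_lo=63.508, C_hi=170.846.
(50−26)/(170.846−63.508) × (78.924−63.508) + 26 = 24/107.338 × 15.416 + 26 ≈ 29.45 → 29.
AQIs: Site H=81, Site F=29. Site H (81) − Site F (29) = 52.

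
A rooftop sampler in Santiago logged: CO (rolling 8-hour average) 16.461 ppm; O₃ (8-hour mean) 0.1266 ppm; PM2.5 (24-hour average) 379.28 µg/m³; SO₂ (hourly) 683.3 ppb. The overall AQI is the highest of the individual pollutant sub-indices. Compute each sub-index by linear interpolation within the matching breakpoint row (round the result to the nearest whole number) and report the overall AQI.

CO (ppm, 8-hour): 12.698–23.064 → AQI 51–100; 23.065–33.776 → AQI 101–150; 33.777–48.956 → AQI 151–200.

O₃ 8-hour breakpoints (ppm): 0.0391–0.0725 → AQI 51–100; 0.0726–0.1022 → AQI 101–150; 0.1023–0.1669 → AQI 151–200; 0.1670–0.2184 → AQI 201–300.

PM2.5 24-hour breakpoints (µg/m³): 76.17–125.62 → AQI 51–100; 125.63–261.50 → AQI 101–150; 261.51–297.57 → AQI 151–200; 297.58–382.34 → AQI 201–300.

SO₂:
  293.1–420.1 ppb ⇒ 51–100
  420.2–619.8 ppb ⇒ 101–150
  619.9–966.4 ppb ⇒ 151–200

CO: 16.461 ∈ [12.698, 23.064] ↔ index [51, 100].
51 + (16.461−12.698)·(100−51)/(23.064−12.698) = 51 + 3.763·49/10.366 ≈ 68.79, so AQI = 69.
O₃: 0.1266 ∈ [0.1023, 0.1669] ↔ index [151, 200].
151 + (0.1266−0.1023)·(200−151)/(0.1669−0.1023) = 151 + 0.0243·49/0.0646 ≈ 169.43, so AQI = 169.
PM2.5 379.28: bracket 297.58–382.34 → index 201–300; slope 99/84.76, offset 81.70.
AQI = 201 + 99/84.76·81.70 ≈ 296.43 ⇒ 296.
SO₂: 683.3 lies in 619.9–966.4, so I_lo=151, I_hi=200, C_lo=619.9, C_hi=966.4.
(200−151)/(966.4−619.9) × (683.3−619.9) + 151 = 49/346.5 × 63.4 + 151 ≈ 159.97 → 160.
Sub-indices: CO→69, O₃→169, PM2.5→296, SO₂→160. Overall AQI = max = 296; dominant pollutant is PM2.5.
AQI 296: Very Unhealthy.

296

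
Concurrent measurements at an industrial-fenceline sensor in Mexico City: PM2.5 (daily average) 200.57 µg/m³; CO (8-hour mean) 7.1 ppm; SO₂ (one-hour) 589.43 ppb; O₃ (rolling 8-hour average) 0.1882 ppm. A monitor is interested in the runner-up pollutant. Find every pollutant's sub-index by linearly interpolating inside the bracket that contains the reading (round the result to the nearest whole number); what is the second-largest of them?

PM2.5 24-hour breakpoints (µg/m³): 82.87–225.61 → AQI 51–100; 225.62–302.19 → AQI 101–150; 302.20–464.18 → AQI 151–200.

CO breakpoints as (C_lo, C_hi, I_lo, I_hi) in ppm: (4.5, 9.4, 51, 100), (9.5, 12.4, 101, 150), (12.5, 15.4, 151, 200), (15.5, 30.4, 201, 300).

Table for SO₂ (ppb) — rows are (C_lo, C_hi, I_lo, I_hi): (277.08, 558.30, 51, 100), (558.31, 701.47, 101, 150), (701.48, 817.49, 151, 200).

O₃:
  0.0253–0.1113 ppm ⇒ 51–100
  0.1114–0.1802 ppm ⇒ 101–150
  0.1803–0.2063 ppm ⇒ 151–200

PM2.5: row 82.87–225.61 (AQI 51–100). (100−51)·(200.57−82.87)/(225.61−82.87) + 51 = 49·117.70/142.74 + 51 ≈ 91.40 → 91.
CO: 7.1 lies in 4.5–9.4, so I_lo=51, I_hi=100, C_lo=4.5, C_hi=9.4.
(100−51)/(9.4−4.5) × (7.1−4.5) + 51 = 49/4.9 × 2.6 + 51 ≈ 77.00 → 77.
SO₂: row 558.31–701.47 (AQI 101–150). (150−101)·(589.43−558.31)/(701.47−558.31) + 101 = 49·31.12/143.16 + 101 ≈ 111.65 → 112.
O₃: row 0.1803–0.2063 (AQI 151–200). (200−151)·(0.1882−0.1803)/(0.2063−0.1803) + 151 = 49·0.0079/0.0260 + 151 ≈ 165.89 → 166.
Sub-indices: PM2.5→91, CO→77, SO₂→112, O₃→166. Ranked high→low: 166, 112, 91, 77. Second-highest sub-index = 112.

112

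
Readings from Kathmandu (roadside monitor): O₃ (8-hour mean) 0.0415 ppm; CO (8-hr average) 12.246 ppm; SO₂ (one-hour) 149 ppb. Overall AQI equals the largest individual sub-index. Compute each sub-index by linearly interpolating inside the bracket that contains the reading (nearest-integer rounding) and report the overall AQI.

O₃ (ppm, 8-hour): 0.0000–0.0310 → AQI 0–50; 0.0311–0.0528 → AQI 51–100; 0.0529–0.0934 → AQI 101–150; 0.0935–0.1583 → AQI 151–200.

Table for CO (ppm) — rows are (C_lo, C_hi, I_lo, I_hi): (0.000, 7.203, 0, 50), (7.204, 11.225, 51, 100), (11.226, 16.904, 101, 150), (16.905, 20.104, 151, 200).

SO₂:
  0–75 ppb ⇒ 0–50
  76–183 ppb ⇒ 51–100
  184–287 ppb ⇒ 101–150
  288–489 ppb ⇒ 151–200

O₃: 0.0415 lies in 0.0311–0.0528, so I_lo=51, I_hi=100, C_lo=0.0311, C_hi=0.0528.
(100−51)/(0.0528−0.0311) × (0.0415−0.0311) + 51 = 49/0.0217 × 0.0104 + 51 ≈ 74.48 → 74.
CO: 12.246 lies in 11.226–16.904, so I_lo=101, I_hi=150, C_lo=11.226, C_hi=16.904.
(150−101)/(16.904−11.226) × (12.246−11.226) + 101 = 49/5.678 × 1.020 + 101 ≈ 109.80 → 110.
SO₂: 149 lies in 76–183, so I_lo=51, I_hi=100, C_lo=76, C_hi=183.
(100−51)/(183−76) × (149−76) + 51 = 49/107 × 73 + 51 ≈ 84.43 → 84.
Sub-indices: O₃→74, CO→110, SO₂→84. Overall AQI = max = 110; dominant pollutant is CO.
AQI 110: Unhealthy for Sensitive Groups.

110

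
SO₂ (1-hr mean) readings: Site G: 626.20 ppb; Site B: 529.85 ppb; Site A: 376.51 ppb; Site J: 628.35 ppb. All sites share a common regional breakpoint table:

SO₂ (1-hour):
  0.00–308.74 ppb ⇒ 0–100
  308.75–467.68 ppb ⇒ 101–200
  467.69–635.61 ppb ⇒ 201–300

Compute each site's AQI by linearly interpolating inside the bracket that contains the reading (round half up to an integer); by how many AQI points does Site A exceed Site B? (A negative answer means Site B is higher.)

Site G: 626.20 ∈ [467.69, 635.61] ↔ index [201, 300].
201 + (626.20−467.69)·(300−201)/(635.61−467.69) = 201 + 158.51·99/167.92 ≈ 294.45, so AQI = 294.
Site B: row 467.69–635.61 (AQI 201–300). (300−201)·(529.85−467.69)/(635.61−467.69) + 201 = 99·62.16/167.92 + 201 ≈ 237.65 → 238.
Site A 376.51: bracket 308.75–467.68 → index 101–200; slope 99/158.93, offset 67.76.
AQI = 101 + 99/158.93·67.76 ≈ 143.21 ⇒ 143.
Site J: 628.35 lies in 467.69–635.61, so I_lo=201, I_hi=300, C_lo=467.69, C_hi=635.61.
(300−201)/(635.61−467.69) × (628.35−467.69) + 201 = 99/167.92 × 160.66 + 201 ≈ 295.72 → 296.
AQIs: Site G=294, Site B=238, Site A=143, Site J=296. Site A (143) − Site B (238) = -95.

-95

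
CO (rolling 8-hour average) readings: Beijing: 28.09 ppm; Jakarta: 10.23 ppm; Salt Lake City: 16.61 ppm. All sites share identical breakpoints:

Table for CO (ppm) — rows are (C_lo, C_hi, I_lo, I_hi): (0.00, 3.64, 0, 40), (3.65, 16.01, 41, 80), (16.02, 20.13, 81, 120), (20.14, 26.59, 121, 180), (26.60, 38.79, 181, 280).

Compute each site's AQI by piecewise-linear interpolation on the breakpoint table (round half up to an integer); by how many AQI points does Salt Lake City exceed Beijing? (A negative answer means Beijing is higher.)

Beijing 28.09: bracket 26.60–38.79 → index 181–280; slope 99/12.19, offset 1.49.
AQI = 181 + 99/12.19·1.49 ≈ 193.10 ⇒ 193.
Jakarta: 10.23 lies in 3.65–16.01, so I_lo=41, I_hi=80, C_lo=3.65, C_hi=16.01.
(80−41)/(16.01−3.65) × (10.23−3.65) + 41 = 39/12.36 × 6.58 + 41 ≈ 61.76 → 62.
Salt Lake City: 16.61 lies in 16.02–20.13, so I_lo=81, I_hi=120, C_lo=16.02, C_hi=20.13.
(120−81)/(20.13−16.02) × (16.61−16.02) + 81 = 39/4.11 × 0.59 + 81 ≈ 86.60 → 87.
AQIs: Beijing=193, Jakarta=62, Salt Lake City=87. Salt Lake City (87) − Beijing (193) = -106.

-106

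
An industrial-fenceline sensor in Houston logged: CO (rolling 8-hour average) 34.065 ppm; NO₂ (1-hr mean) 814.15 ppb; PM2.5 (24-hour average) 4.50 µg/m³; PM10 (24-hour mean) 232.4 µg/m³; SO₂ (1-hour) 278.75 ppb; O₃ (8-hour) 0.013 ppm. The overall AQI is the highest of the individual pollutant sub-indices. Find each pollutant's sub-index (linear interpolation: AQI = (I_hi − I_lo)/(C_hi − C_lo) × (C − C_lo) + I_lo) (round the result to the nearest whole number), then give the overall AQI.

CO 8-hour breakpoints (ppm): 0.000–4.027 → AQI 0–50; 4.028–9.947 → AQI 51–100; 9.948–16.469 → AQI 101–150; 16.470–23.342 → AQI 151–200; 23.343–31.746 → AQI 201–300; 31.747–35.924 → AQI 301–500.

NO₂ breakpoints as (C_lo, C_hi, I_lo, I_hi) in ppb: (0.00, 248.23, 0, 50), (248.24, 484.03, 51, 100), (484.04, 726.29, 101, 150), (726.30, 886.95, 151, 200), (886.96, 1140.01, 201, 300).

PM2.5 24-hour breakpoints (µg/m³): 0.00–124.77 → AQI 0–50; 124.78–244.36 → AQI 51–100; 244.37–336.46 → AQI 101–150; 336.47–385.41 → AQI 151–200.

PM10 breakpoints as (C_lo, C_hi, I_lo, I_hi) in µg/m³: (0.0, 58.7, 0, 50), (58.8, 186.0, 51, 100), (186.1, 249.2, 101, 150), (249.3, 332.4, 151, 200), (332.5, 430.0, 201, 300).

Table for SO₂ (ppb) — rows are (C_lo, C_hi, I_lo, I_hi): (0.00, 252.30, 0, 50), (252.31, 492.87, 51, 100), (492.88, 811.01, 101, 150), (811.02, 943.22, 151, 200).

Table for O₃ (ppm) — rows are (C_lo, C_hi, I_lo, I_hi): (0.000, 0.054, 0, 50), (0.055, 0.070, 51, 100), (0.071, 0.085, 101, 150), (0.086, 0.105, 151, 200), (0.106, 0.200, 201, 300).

CO 34.065: bracket 31.747–35.924 → index 301–500; slope 199/4.177, offset 2.318.
AQI = 301 + 199/4.177·2.318 ≈ 411.43 ⇒ 411.
NO₂ 814.15: bracket 726.30–886.95 → index 151–200; slope 49/160.65, offset 87.85.
AQI = 151 + 49/160.65·87.85 ≈ 177.80 ⇒ 178.
PM2.5: 4.50 lies in 0.00–124.77, so I_lo=0, I_hi=50, C_lo=0.00, C_hi=124.77.
(50−0)/(124.77−0.00) × (4.50−0.00) + 0 = 50/124.77 × 4.50 + 0 ≈ 1.80 → 2.
PM10 232.4: bracket 186.1–249.2 → index 101–150; slope 49/63.1, offset 46.3.
AQI = 101 + 49/63.1·46.3 ≈ 136.95 ⇒ 137.
SO₂: 278.75 lies in 252.31–492.87, so I_lo=51, I_hi=100, C_lo=252.31, C_hi=492.87.
(100−51)/(492.87−252.31) × (278.75−252.31) + 51 = 49/240.56 × 26.44 + 51 ≈ 56.39 → 56.
O₃: 0.013 lies in 0.000–0.054, so I_lo=0, I_hi=50, C_lo=0.000, C_hi=0.054.
(50−0)/(0.054−0.000) × (0.013−0.000) + 0 = 50/0.054 × 0.013 + 0 ≈ 12.04 → 12.
Sub-indices: CO→411, NO₂→178, PM2.5→2, PM10→137, SO₂→56, O₃→12. Overall AQI = max = 411; dominant pollutant is CO.

411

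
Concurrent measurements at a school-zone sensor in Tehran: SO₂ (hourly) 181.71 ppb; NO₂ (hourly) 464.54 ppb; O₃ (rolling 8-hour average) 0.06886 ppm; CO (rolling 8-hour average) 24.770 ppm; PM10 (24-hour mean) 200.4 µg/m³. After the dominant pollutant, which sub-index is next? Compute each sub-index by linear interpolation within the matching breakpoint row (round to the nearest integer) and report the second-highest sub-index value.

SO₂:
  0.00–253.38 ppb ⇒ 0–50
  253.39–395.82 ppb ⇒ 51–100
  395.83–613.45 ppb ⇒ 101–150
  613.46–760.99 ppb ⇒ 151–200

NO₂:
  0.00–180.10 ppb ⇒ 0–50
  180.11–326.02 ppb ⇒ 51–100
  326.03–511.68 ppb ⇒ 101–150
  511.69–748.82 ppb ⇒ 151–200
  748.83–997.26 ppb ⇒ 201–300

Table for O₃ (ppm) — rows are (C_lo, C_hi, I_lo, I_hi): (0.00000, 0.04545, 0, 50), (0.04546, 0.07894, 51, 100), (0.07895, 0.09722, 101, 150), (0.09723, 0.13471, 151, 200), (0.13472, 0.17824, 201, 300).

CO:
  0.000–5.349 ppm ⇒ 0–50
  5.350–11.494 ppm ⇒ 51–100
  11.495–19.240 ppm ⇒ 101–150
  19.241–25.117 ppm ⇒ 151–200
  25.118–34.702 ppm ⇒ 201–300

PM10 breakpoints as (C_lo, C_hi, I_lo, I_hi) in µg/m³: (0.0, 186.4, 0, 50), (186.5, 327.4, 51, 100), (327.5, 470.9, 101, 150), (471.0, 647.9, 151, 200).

SO₂: row 0.00–253.38 (AQI 0–50). (50−0)·(181.71−0.00)/(253.38−0.00) + 0 = 50·181.71/253.38 + 0 ≈ 35.86 → 36.
NO₂: 464.54 lies in 326.03–511.68, so I_lo=101, I_hi=150, C_lo=326.03, C_hi=511.68.
(150−101)/(511.68−326.03) × (464.54−326.03) + 101 = 49/185.65 × 138.51 + 101 ≈ 137.56 → 138.
O₃ 0.06886: bracket 0.04546–0.07894 → index 51–100; slope 49/0.03348, offset 0.02340.
AQI = 51 + 49/0.03348·0.02340 ≈ 85.25 ⇒ 85.
CO: 24.770 ∈ [19.241, 25.117] ↔ index [151, 200].
151 + (24.770−19.241)·(200−151)/(25.117−19.241) = 151 + 5.529·49/5.876 ≈ 197.11, so AQI = 197.
PM10: 200.4 lies in 186.5–327.4, so I_lo=51, I_hi=100, C_lo=186.5, C_hi=327.4.
(100−51)/(327.4−186.5) × (200.4−186.5) + 51 = 49/140.9 × 13.9 + 51 ≈ 55.83 → 56.
Sub-indices: SO₂→36, NO₂→138, O₃→85, CO→197, PM10→56. Ranked high→low: 197, 138, 85, 56, 36. Second-highest sub-index = 138.

138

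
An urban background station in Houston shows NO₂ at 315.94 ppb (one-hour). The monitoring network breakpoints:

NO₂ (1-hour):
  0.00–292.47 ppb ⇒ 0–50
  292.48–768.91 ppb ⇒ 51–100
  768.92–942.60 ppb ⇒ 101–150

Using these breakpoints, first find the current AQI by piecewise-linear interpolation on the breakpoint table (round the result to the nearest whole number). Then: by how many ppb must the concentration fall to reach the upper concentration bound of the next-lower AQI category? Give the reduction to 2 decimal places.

23.47

NO₂: row 292.48–768.91 (AQI 51–100). (100−51)·(315.94−292.48)/(768.91−292.48) + 51 = 49·23.46/476.43 + 51 ≈ 53.41 → 53.
Current AQI 53 is in the Moderate range (51–100). The next-lower category tops out at AQI 50, whose upper concentration bound is 292.47 ppb.
Reduction needed = 315.94 − 292.47 = 23.47 ppb.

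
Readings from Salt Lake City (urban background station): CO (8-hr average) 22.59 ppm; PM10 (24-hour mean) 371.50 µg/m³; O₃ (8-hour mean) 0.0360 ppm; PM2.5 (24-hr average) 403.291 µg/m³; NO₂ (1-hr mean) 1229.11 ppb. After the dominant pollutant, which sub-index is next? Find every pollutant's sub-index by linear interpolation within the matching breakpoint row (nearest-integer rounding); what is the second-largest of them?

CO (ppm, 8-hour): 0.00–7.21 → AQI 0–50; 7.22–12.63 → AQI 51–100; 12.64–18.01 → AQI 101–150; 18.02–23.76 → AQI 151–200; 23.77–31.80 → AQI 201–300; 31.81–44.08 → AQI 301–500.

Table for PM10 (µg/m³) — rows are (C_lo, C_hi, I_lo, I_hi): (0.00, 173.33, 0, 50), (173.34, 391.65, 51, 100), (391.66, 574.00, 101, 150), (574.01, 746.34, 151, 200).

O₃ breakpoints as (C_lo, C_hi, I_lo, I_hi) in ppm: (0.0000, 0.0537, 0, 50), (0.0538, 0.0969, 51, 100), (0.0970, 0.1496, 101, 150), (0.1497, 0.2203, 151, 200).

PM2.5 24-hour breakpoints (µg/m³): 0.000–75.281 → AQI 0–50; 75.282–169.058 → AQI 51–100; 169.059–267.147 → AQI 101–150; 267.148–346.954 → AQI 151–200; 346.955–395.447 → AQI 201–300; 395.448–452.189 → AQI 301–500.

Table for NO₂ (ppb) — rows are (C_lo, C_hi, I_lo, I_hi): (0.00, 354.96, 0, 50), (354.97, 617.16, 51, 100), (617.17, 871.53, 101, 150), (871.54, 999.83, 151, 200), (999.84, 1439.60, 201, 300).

CO: 22.59 lies in 18.02–23.76, so I_lo=151, I_hi=200, C_lo=18.02, C_hi=23.76.
(200−151)/(23.76−18.02) × (22.59−18.02) + 151 = 49/5.74 × 4.57 + 151 ≈ 190.01 → 190.
PM10: 371.50 ∈ [173.34, 391.65] ↔ index [51, 100].
51 + (371.50−173.34)·(100−51)/(391.65−173.34) = 51 + 198.16·49/218.31 ≈ 95.48, so AQI = 95.
O₃ 0.0360: bracket 0.0000–0.0537 → index 0–50; slope 50/0.0537, offset 0.0360.
AQI = 0 + 50/0.0537·0.0360 ≈ 33.52 ⇒ 34.
PM2.5: row 395.448–452.189 (AQI 301–500). (500−301)·(403.291−395.448)/(452.189−395.448) + 301 = 199·7.843/56.741 + 301 ≈ 328.51 → 329.
NO₂ 1229.11: bracket 999.84–1439.60 → index 201–300; slope 99/439.76, offset 229.27.
AQI = 201 + 99/439.76·229.27 ≈ 252.61 ⇒ 253.
Sub-indices: CO→190, PM10→95, O₃→34, PM2.5→329, NO₂→253. Ranked high→low: 329, 253, 190, 95, 34. Second-highest sub-index = 253.

253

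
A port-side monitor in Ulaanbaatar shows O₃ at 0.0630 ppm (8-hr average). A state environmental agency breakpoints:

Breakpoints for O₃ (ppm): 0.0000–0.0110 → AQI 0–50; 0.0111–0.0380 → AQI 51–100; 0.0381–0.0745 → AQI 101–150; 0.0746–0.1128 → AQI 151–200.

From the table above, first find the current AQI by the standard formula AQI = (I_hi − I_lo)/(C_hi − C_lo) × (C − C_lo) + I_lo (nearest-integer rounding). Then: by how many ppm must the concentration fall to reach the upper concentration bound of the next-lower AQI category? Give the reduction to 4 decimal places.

0.0250

O₃: row 0.0381–0.0745 (AQI 101–150). (150−101)·(0.0630−0.0381)/(0.0745−0.0381) + 101 = 49·0.0249/0.0364 + 101 ≈ 134.52 → 135.
Current AQI 135 is in the Unhealthy for Sensitive Groups range (101–150). The next-lower category tops out at AQI 100, whose upper concentration bound is 0.0380 ppm.
Reduction needed = 0.0630 − 0.0380 = 0.0250 ppm.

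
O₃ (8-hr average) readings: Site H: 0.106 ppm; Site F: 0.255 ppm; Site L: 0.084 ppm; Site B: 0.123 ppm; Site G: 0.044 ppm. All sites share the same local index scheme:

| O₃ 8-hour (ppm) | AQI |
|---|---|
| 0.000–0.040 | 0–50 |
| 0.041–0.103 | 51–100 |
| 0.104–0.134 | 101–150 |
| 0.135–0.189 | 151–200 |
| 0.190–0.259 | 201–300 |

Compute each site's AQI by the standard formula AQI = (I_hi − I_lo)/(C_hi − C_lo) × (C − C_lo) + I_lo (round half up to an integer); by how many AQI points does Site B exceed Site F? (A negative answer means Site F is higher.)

Site H: 0.106 lies in 0.104–0.134, so I_lo=101, I_hi=150, C_lo=0.104, C_hi=0.134.
(150−101)/(0.134−0.104) × (0.106−0.104) + 101 = 49/0.030 × 0.002 + 101 ≈ 104.27 → 104.
Site F: 0.255 lies in 0.190–0.259, so I_lo=201, I_hi=300, C_lo=0.190, C_hi=0.259.
(300−201)/(0.259−0.190) × (0.255−0.190) + 201 = 99/0.069 × 0.065 + 201 ≈ 294.26 → 294.
Site L 0.084: bracket 0.041–0.103 → index 51–100; slope 49/0.062, offset 0.043.
AQI = 51 + 49/0.062·0.043 ≈ 84.98 ⇒ 85.
Site B 0.123: bracket 0.104–0.134 → index 101–150; slope 49/0.030, offset 0.019.
AQI = 101 + 49/0.030·0.019 ≈ 132.03 ⇒ 132.
Site G: row 0.041–0.103 (AQI 51–100). (100−51)·(0.044−0.041)/(0.103−0.041) + 51 = 49·0.003/0.062 + 51 ≈ 53.37 → 53.
AQIs: Site H=104, Site F=294, Site L=85, Site B=132, Site G=53. Site B (132) − Site F (294) = -162.

-162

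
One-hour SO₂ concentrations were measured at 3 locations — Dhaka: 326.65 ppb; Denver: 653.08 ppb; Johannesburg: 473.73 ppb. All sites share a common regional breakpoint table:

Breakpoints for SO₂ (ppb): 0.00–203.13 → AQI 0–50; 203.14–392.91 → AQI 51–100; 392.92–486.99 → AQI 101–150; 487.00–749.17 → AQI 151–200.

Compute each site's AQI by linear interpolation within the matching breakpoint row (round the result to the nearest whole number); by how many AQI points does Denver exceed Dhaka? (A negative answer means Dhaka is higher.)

99

Dhaka: row 203.14–392.91 (AQI 51–100). (100−51)·(326.65−203.14)/(392.91−203.14) + 51 = 49·123.51/189.77 + 51 ≈ 82.89 → 83.
Denver: row 487.00–749.17 (AQI 151–200). (200−151)·(653.08−487.00)/(749.17−487.00) + 151 = 49·166.08/262.17 + 151 ≈ 182.04 → 182.
Johannesburg: 473.73 lies in 392.92–486.99, so I_lo=101, I_hi=150, C_lo=392.92, C_hi=486.99.
(150−101)/(486.99−392.92) × (473.73−392.92) + 101 = 49/94.07 × 80.81 + 101 ≈ 143.09 → 143.
AQIs: Dhaka=83, Denver=182, Johannesburg=143. Denver (182) − Dhaka (83) = 99.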